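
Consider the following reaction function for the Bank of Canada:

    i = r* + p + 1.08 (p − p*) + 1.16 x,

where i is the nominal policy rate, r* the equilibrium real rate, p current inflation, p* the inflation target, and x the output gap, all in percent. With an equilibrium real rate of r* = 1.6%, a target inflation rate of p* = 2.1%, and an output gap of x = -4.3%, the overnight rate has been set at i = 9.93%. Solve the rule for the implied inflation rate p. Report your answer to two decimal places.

Collecting p: i = r* + (1 + 1.08) p − 1.08 p* + 1.16 x
2.08 p = 9.93 − 1.6 + 1.08 × 2.1 − 1.16 × (-4.3) = 15.586
p = 15.586 / 2.08 = 7.49

7.49%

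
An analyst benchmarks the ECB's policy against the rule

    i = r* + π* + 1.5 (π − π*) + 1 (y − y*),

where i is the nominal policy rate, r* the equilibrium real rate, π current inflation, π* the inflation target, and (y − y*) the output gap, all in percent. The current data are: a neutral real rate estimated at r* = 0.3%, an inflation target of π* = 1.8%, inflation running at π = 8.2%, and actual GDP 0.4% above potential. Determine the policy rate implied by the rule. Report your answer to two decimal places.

12.10%

Output 0.4% above potential → (y − y*) = 0.4.
i = 0.3 + 1.8 + 1.5 × (8.2 − 1.8) + 1 × 0.4
   = 0.3 + 1.8 + 9.6 + 0.4 = 12.10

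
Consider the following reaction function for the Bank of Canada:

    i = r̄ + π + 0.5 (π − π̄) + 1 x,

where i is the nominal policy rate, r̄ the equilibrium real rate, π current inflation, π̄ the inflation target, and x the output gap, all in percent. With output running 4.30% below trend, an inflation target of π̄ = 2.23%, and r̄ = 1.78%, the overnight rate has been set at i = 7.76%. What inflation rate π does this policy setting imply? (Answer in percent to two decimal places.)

7.60%

Output 4.30% below potential → x = -4.30.
Collecting π: i = r̄ + (1 + 0.5) π − 0.5 π̄ + 1 x
1.5 π = 7.76 − 1.78 + 0.5 × 2.23 − 1 × (-4.30) = 11.395
π = 11.395 / 1.5 = 7.60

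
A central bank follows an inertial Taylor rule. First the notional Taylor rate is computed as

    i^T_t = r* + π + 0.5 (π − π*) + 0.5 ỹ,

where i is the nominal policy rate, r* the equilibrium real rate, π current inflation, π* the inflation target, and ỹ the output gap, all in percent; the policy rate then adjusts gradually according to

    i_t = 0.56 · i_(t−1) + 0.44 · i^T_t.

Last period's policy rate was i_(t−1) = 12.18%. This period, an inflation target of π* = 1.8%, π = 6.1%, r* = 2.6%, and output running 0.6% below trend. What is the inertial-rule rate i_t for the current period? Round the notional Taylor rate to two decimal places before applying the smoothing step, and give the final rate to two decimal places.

Output 0.6% below potential → ỹ = -0.6.
i^T_t = 2.6 + 6.1 + 0.5 × (6.1 − 1.8) + 0.5 × (-0.6)
   = 2.6 + 6.1 + 2.15 − 0.3 = 10.55
i_t = 0.56 × 12.18 + 0.44 × 10.55 = 6.8208 + 4.642 = 11.46

11.46%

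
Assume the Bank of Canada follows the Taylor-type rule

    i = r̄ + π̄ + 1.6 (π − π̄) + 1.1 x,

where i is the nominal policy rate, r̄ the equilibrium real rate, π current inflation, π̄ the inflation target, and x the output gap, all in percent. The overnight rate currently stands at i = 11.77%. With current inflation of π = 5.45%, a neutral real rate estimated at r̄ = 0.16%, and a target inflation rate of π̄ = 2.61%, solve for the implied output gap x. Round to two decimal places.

4.05%

1.1 x = 11.77 − 0.16 − 2.61 − 1.6 × (5.45 − 2.61) = 4.456
x = 4.456 / 1.1 = 4.05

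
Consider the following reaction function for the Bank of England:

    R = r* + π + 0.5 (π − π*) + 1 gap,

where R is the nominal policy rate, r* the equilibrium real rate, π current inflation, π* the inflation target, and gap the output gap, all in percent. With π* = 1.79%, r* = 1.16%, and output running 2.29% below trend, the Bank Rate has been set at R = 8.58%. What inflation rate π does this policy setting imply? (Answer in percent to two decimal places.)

Output 2.29% below potential → gap = -2.29.
Collecting π: R = r* + (1 + 0.5) π − 0.5 π* + 1 gap
1.5 π = 8.58 − 1.16 + 0.5 × 1.79 − 1 × (-2.29) = 10.605
π = 10.605 / 1.5 = 7.07

7.07%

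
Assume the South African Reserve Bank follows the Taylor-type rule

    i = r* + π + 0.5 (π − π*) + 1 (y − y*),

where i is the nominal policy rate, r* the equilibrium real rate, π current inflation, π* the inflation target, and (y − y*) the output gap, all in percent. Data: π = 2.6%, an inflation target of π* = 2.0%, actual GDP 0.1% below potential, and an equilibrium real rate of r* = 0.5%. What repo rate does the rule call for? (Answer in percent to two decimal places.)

3.30%

Output 0.1% below potential → (y − y*) = -0.1.
i = 0.5 + 2.6 + 0.5 × (2.6 − 2.0) + 1 × (-0.1)
   = 0.5 + 2.6 + 0.3 − 0.1 = 3.30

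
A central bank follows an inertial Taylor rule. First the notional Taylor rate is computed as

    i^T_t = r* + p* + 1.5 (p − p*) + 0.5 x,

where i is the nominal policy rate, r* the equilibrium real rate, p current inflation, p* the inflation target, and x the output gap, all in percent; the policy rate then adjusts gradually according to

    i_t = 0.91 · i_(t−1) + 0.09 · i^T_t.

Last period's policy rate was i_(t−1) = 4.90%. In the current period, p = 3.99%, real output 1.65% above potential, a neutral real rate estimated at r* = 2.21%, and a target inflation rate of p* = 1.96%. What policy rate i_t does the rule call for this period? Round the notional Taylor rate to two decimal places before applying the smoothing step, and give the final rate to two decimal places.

5.18%

Output 1.65% above potential → x = 1.65.
i^T_t = 2.21 + 1.96 + 1.5 × (3.99 − 1.96) + 0.5 × 1.65
   = 2.21 + 1.96 + 3.045 + 0.825 = 8.04
i_t = 0.91 × 4.90 + 0.09 × 8.04 = 4.459 + 0.7236 = 5.18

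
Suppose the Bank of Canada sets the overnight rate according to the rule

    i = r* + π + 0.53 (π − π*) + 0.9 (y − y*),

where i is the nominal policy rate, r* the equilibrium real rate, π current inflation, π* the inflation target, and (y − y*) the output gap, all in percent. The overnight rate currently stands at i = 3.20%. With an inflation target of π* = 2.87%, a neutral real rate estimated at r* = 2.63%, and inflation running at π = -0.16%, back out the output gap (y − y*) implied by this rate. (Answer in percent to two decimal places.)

0.9 (y − y*) = 3.20 − 2.63 − (-0.16) − 0.53 × ((-0.16) − 2.87) = 2.3359
(y − y*) = 2.3359 / 0.9 = 2.60

2.60%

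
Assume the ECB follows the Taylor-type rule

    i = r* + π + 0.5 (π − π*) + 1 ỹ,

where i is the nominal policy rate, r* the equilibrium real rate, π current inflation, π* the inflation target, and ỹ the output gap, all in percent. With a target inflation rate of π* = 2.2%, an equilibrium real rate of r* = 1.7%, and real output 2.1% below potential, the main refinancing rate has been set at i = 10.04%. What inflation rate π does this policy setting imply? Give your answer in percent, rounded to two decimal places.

7.69%

Output 2.1% below potential → ỹ = -2.1.
Collecting π: i = r* + (1 + 0.5) π − 0.5 π* + 1 ỹ
1.5 π = 10.04 − 1.7 + 0.5 × 2.2 − 1 × (-2.1) = 11.54
π = 11.54 / 1.5 = 7.69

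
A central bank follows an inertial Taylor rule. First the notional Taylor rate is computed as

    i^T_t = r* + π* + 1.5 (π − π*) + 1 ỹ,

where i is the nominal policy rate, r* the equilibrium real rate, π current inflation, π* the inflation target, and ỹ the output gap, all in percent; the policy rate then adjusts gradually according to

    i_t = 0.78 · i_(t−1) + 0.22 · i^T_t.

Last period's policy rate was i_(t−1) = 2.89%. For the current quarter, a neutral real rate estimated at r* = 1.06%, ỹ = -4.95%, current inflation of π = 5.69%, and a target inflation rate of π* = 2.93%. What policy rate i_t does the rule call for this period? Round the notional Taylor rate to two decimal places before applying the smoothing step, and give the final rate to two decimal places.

2.95%

i^T_t = 1.06 + 2.93 + 1.5 × (5.69 − 2.93) + 1 × (-4.95)
   = 1.06 + 2.93 + 4.14 − 4.95 = 3.18
i_t = 0.78 × 2.89 + 0.22 × 3.18 = 2.2542 + 0.6996 = 2.95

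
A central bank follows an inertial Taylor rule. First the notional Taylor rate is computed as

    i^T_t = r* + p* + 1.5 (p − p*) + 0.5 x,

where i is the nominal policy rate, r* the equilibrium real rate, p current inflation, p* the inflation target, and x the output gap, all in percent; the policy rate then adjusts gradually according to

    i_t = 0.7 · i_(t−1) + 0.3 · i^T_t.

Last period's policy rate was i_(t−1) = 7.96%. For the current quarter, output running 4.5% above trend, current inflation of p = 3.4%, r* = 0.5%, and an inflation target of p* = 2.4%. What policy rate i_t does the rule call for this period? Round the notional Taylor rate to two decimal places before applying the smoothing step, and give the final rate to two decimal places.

7.57%

Output 4.5% above potential → x = 4.5.
i^T_t = 0.5 + 2.4 + 1.5 × (3.4 − 2.4) + 0.5 × 4.5
   = 0.5 + 2.4 + 1.5 + 2.25 = 6.65
i_t = 0.7 × 7.96 + 0.3 × 6.65 = 5.572 + 1.995 = 7.57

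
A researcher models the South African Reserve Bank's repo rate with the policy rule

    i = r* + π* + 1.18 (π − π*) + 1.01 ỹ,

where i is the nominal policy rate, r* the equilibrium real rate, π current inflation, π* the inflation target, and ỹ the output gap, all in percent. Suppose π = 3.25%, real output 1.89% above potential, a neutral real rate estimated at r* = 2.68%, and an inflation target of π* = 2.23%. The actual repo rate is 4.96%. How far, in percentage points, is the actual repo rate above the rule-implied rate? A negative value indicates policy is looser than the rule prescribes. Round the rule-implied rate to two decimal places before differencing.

-3.06 pp

Output 1.89% above potential → ỹ = 1.89.
i = 2.68 + 2.23 + 1.18 × (3.25 − 2.23) + 1.01 × 1.89
   = 2.68 + 2.23 + 1.2036 + 1.9089 = 8.02
Deviation = 4.96 − 8.02 = -3.06 pp.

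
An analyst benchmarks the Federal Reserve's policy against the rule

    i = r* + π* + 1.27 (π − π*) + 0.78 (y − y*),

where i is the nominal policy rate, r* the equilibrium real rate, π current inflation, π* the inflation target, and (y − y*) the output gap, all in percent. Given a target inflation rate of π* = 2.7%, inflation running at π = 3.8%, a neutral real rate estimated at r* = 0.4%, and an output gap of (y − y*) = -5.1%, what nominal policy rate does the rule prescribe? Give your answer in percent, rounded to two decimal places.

0.52%

i = 0.4 + 2.7 + 1.27 × (3.8 − 2.7) + 0.78 × (-5.1)
   = 0.4 + 2.7 + 1.397 − 3.978 = 0.52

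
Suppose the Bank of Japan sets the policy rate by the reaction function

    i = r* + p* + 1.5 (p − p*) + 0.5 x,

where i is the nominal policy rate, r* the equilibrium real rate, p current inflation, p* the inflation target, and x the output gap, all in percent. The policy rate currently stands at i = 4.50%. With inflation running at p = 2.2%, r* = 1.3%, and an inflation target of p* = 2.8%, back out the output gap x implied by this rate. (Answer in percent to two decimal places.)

2.60%

0.5 x = 4.50 − 1.3 − 2.8 − 1.5 × (2.2 − 2.8) = 1.3
x = 1.3 / 0.5 = 2.60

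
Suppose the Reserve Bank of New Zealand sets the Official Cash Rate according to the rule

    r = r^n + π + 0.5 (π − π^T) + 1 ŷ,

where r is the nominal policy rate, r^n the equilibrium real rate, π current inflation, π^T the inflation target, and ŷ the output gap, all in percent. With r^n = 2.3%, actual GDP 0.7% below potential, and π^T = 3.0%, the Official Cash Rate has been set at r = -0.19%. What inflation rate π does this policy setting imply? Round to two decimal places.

-0.19%

Output 0.7% below potential → ŷ = -0.7.
Collecting π: r = r^n + (1 + 0.5) π − 0.5 π^T + 1 ŷ
1.5 π = -0.19 − 2.3 + 0.5 × 3.0 − 1 × (-0.7) = -0.29
π = -0.29 / 1.5 = -0.19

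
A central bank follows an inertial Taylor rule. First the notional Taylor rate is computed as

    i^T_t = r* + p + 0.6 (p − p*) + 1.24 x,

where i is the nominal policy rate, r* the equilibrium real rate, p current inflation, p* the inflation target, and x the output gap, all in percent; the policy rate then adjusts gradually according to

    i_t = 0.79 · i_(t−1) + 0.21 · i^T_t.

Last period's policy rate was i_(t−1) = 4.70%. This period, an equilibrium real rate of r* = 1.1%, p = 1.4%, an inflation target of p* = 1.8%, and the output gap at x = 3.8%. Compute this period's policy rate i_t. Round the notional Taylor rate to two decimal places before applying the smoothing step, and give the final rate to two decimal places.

i^T_t = 1.1 + 1.4 + 0.6 × (1.4 − 1.8) + 1.24 × 3.8
   = 1.1 + 1.4 − 0.24 + 4.712 = 6.97
i_t = 0.79 × 4.70 + 0.21 × 6.97 = 3.713 + 1.4637 = 5.18

5.18%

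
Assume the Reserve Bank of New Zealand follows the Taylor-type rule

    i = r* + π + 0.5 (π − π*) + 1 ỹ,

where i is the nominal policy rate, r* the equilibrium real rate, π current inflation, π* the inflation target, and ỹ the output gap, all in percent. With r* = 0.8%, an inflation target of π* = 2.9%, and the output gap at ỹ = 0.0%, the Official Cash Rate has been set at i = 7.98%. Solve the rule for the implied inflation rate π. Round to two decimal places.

Collecting π: i = r* + (1 + 0.5) π − 0.5 π* + 1 ỹ
1.5 π = 7.98 − 0.8 + 0.5 × 2.9 − 1 × 0.0 = 8.63
π = 8.63 / 1.5 = 5.75

5.75%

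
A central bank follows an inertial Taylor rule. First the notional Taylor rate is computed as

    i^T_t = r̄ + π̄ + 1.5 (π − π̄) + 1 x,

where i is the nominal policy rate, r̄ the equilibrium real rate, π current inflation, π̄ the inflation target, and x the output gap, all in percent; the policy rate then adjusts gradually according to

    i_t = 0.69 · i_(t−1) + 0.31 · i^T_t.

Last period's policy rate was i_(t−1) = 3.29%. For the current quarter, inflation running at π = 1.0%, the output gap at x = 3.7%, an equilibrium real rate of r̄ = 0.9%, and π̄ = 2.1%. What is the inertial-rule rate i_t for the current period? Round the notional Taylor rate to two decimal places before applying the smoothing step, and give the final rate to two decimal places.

3.84%

i^T_t = 0.9 + 2.1 + 1.5 × (1.0 − 2.1) + 1 × 3.7
   = 0.9 + 2.1 − 1.65 + 3.7 = 5.05
i_t = 0.69 × 3.29 + 0.31 × 5.05 = 2.2701 + 1.5655 = 3.84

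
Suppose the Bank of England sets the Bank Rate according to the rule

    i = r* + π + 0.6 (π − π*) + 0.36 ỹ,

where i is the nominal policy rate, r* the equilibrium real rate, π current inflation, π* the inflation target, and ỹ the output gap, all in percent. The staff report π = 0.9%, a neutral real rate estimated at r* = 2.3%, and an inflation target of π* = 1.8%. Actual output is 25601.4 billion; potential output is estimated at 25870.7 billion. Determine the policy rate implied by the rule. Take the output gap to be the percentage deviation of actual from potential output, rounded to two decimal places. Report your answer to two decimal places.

2.29%

Output gap = 100 × (25601.4 − 25870.7) / 25870.7 = -1.04%.
i = 2.30 + 0.90 + 0.6 × (0.90 − 1.80) + 0.36 × (-1.04)
   = 2.30 + 0.9 − 0.54 − 0.3744 = 2.29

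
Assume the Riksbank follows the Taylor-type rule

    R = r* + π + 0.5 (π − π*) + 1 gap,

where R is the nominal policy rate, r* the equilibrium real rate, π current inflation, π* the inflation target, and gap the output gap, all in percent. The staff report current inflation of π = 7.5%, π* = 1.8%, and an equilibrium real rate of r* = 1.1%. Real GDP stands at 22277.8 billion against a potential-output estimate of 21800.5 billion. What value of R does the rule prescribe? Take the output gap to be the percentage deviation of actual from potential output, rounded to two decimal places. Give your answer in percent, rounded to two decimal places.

Output gap = 100 × (22277.8 − 21800.5) / 21800.5 = 2.19%.
R = 1.10 + 7.50 + 0.5 × (7.50 − 1.80) + 1 × 2.19
   = 1.10 + 7.5 + 2.85 + 2.19 = 13.64

13.64%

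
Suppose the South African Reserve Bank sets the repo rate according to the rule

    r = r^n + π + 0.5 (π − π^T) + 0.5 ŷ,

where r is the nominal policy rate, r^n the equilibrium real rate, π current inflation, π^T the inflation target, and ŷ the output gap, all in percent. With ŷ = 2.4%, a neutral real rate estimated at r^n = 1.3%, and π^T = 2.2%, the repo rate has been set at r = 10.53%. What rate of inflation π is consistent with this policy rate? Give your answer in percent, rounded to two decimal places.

Collecting π: r = r^n + (1 + 0.5) π − 0.5 π^T + 0.5 ŷ
1.5 π = 10.53 − 1.3 + 0.5 × 2.2 − 0.5 × 2.4 = 9.13
π = 9.13 / 1.5 = 6.09

6.09%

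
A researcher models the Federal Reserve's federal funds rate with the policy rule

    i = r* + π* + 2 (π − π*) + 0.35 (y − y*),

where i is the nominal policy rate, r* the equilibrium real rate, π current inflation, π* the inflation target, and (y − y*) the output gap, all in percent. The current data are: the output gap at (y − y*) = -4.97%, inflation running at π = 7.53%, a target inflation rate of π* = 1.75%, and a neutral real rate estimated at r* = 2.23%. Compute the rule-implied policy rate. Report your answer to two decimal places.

i = 2.23 + 1.75 + 2 × (7.53 − 1.75) + 0.35 × (-4.97)
   = 2.23 + 1.75 + 11.56 − 1.7395 = 13.80

13.80%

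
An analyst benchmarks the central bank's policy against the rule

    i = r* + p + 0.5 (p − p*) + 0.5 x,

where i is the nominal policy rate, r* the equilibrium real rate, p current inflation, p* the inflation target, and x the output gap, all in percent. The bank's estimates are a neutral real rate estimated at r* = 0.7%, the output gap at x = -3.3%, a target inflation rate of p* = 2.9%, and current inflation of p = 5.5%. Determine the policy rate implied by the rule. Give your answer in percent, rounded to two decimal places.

5.85%

i = 0.7 + 5.5 + 0.5 × (5.5 − 2.9) + 0.5 × (-3.3)
   = 0.7 + 5.5 + 1.3 − 1.65 = 5.85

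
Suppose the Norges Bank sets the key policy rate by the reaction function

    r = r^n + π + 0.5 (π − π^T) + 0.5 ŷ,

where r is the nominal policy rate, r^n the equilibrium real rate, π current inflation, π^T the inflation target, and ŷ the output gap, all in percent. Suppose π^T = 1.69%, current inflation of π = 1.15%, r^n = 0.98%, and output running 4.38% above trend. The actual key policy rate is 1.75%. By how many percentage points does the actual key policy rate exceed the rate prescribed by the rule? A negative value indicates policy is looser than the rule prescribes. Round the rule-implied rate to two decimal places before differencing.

Output 4.38% above potential → ŷ = 4.38.
r = 0.98 + 1.15 + 0.5 × (1.15 − 1.69) + 0.5 × 4.38
   = 0.98 + 1.15 − 0.27 + 2.19 = 4.05
Deviation = 1.75 − 4.05 = -2.30 pp.

-2.30 pp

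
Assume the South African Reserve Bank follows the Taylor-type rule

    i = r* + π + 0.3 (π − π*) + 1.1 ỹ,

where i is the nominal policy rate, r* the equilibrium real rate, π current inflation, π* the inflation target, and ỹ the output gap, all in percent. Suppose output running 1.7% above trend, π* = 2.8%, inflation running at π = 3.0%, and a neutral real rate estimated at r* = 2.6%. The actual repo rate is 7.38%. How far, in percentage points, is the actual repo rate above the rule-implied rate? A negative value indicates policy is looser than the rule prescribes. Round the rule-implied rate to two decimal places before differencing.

Output 1.7% above potential → ỹ = 1.7.
i = 2.6 + 3.0 + 0.3 × (3.0 − 2.8) + 1.1 × 1.7
   = 2.6 + 3 + 0.06 + 1.87 = 7.53
Deviation = 7.38 − 7.53 = -0.15 pp.

-0.15 pp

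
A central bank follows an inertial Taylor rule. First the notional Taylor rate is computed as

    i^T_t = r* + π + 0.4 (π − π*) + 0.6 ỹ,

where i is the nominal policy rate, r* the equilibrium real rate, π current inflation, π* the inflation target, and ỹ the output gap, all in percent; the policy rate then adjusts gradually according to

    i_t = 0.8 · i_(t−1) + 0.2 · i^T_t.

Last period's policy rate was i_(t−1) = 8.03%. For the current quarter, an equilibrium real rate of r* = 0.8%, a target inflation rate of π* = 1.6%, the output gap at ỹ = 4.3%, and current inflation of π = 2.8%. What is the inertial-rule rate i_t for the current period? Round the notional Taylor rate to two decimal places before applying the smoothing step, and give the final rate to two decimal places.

i^T_t = 0.8 + 2.8 + 0.4 × (2.8 − 1.6) + 0.6 × 4.3
   = 0.8 + 2.8 + 0.48 + 2.58 = 6.66
i_t = 0.8 × 8.03 + 0.2 × 6.66 = 6.424 + 1.332 = 7.76

7.76%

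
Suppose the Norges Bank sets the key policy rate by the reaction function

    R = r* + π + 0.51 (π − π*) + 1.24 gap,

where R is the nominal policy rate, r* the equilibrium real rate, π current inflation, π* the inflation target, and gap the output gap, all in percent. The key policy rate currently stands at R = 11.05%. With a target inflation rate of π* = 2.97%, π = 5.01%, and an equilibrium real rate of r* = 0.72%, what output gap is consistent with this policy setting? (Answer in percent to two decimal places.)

3.45%

1.24 gap = 11.05 − 0.72 − 5.01 − 0.51 × (5.01 − 2.97) = 4.2796
gap = 4.2796 / 1.24 = 3.45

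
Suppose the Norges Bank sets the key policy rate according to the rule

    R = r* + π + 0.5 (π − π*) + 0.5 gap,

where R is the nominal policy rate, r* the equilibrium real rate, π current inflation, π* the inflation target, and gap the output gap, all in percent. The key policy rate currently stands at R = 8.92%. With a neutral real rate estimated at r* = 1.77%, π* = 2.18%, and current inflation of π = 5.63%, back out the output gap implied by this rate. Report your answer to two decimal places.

0.5 gap = 8.92 − 1.77 − 5.63 − 0.5 × (5.63 − 2.18) = -0.205
gap = -0.205 / 0.5 = -0.41

-0.41%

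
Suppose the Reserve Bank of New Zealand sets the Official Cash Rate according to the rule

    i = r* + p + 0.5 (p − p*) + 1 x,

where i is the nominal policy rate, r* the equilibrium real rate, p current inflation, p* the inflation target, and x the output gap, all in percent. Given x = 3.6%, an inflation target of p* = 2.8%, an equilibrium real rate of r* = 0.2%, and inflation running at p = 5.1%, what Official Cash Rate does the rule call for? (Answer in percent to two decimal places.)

10.05%

i = 0.2 + 5.1 + 0.5 × (5.1 − 2.8) + 1 × 3.6
   = 0.2 + 5.1 + 1.15 + 3.6 = 10.05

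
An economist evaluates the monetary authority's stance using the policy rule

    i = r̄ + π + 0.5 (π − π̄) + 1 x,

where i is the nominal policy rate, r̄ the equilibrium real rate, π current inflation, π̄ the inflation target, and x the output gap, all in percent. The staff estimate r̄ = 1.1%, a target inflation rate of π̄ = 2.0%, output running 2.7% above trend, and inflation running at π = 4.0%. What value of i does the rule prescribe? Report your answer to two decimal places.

8.80%

Output 2.7% above potential → x = 2.7.
i = 1.1 + 4.0 + 0.5 × (4.0 − 2.0) + 1 × 2.7
   = 1.1 + 4 + 1 + 2.7 = 8.80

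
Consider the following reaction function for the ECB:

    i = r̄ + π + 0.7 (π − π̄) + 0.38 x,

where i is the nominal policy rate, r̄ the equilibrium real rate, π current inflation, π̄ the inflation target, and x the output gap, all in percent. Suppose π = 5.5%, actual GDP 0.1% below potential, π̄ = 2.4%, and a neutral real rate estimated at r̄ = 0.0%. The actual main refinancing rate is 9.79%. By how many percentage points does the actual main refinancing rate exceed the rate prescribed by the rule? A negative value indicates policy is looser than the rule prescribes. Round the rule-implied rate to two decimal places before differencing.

Output 0.1% below potential → x = -0.1.
i = 0.0 + 5.5 + 0.7 × (5.5 − 2.4) + 0.38 × (-0.1)
   = 0.0 + 5.5 + 2.17 − 0.038 = 7.63
Deviation = 9.79 − 7.63 = 2.16 pp.

2.16 pp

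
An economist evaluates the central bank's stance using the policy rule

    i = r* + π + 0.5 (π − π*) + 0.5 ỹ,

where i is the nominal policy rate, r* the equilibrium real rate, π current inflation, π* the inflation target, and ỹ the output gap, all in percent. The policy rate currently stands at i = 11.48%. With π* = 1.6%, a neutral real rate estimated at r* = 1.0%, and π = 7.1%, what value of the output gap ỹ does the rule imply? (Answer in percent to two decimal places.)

1.26%

0.5 ỹ = 11.48 − 1.0 − 7.1 − 0.5 × (7.1 − 1.6) = 0.63
ỹ = 0.63 / 0.5 = 1.26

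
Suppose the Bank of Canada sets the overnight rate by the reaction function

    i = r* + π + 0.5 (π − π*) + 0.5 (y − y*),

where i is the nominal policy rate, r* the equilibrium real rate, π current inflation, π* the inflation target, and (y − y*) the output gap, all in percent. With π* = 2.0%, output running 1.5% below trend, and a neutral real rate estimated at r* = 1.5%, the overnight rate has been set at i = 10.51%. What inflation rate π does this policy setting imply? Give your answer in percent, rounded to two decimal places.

Output 1.5% below potential → (y − y*) = -1.5.
Collecting π: i = r* + (1 + 0.5) π − 0.5 π* + 0.5 (y − y*)
1.5 π = 10.51 − 1.5 + 0.5 × 2.0 − 0.5 × (-1.5) = 10.76
π = 10.76 / 1.5 = 7.17

7.17%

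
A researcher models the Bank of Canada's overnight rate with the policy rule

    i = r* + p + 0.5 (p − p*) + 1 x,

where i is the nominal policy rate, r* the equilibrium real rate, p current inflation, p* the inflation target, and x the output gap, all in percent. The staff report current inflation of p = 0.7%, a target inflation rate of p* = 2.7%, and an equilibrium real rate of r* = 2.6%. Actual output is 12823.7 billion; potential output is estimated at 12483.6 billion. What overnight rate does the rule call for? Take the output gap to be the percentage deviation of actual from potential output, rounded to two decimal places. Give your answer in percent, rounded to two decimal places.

5.02%

Output gap = 100 × (12823.7 − 12483.6) / 12483.6 = 2.72%.
i = 2.60 + 0.70 + 0.5 × (0.70 − 2.70) + 1 × 2.72
   = 2.60 + 0.7 − 1 + 2.72 = 5.02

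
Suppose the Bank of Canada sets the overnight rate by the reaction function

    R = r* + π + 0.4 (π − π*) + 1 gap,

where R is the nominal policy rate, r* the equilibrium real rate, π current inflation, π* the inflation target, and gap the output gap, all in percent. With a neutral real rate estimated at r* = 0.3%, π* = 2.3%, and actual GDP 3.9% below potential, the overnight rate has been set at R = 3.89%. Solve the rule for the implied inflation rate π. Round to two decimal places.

6.01%

Output 3.9% below potential → gap = -3.9.
Collecting π: R = r* + (1 + 0.4) π − 0.4 π* + 1 gap
1.4 π = 3.89 − 0.3 + 0.4 × 2.3 − 1 × (-3.9) = 8.41
π = 8.41 / 1.4 = 6.01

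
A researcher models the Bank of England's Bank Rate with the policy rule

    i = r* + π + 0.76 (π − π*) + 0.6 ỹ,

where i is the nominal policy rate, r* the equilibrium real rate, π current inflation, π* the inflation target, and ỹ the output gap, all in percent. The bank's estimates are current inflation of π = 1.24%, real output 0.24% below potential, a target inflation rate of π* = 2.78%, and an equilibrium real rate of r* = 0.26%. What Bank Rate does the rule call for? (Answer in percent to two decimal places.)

Output 0.24% below potential → ỹ = -0.24.
i = 0.26 + 1.24 + 0.76 × (1.24 − 2.78) + 0.6 × (-0.24)
   = 0.26 + 1.24 − 1.1704 − 0.144 = 0.19

0.19%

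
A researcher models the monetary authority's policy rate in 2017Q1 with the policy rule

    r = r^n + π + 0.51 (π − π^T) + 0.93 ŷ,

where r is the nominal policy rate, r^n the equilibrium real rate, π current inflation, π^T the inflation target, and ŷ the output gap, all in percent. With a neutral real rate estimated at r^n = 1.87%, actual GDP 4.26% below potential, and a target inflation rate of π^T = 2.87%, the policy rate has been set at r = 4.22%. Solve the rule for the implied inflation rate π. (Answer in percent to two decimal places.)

5.15%

Output 4.26% below potential → ŷ = -4.26.
Collecting π: r = r^n + (1 + 0.51) π − 0.51 π^T + 0.93 ŷ
1.51 π = 4.22 − 1.87 + 0.51 × 2.87 − 0.93 × (-4.26) = 7.7755
π = 7.7755 / 1.51 = 5.15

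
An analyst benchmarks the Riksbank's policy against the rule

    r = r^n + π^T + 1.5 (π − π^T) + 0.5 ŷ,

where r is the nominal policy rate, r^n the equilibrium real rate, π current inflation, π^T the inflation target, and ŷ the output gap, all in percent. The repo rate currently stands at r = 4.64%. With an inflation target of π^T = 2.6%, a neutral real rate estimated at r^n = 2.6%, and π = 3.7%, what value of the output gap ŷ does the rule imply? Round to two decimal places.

-4.42%

0.5 ŷ = 4.64 − 2.6 − 2.6 − 1.5 × (3.7 − 2.6) = -2.21
ŷ = -2.21 / 0.5 = -4.42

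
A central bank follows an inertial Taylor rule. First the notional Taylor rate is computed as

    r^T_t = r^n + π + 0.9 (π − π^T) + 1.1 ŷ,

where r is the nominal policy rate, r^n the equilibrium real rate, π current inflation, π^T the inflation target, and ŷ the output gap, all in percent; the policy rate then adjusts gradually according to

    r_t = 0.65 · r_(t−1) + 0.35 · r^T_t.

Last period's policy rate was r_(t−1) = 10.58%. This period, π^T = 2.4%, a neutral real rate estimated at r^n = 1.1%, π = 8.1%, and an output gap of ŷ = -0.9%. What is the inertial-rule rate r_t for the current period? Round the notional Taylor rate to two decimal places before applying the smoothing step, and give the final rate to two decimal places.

r^T_t = 1.1 + 8.1 + 0.9 × (8.1 − 2.4) + 1.1 × (-0.9)
   = 1.1 + 8.1 + 5.13 − 0.99 = 13.34
r_t = 0.65 × 10.58 + 0.35 × 13.34 = 6.877 + 4.669 = 11.55

11.55%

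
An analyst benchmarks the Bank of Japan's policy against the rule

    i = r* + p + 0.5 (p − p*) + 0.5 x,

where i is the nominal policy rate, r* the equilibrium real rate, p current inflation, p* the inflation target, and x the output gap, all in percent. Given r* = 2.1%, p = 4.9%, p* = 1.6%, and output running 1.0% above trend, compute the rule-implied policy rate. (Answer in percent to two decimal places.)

9.15%

Output 1.0% above potential → x = 1.0.
i = 2.1 + 4.9 + 0.5 × (4.9 − 1.6) + 0.5 × 1.0
   = 2.1 + 4.9 + 1.65 + 0.5 = 9.15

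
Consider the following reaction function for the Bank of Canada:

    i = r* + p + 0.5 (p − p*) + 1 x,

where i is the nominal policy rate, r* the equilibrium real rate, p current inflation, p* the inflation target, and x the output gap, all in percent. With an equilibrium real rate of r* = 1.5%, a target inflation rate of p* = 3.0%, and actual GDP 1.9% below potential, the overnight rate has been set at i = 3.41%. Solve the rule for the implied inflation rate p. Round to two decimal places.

3.54%

Output 1.9% below potential → x = -1.9.
Collecting p: i = r* + (1 + 0.5) p − 0.5 p* + 1 x
1.5 p = 3.41 − 1.5 + 0.5 × 3.0 − 1 × (-1.9) = 5.31
p = 5.31 / 1.5 = 3.54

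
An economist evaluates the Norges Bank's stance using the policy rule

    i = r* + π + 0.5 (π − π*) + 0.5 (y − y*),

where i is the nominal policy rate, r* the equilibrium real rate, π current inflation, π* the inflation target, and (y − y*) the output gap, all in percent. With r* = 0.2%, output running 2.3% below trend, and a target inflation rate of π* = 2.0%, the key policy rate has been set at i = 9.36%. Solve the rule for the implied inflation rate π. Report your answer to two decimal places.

Output 2.3% below potential → (y − y*) = -2.3.
Collecting π: i = r* + (1 + 0.5) π − 0.5 π* + 0.5 (y − y*)
1.5 π = 9.36 − 0.2 + 0.5 × 2.0 − 0.5 × (-2.3) = 11.31
π = 11.31 / 1.5 = 7.54

7.54%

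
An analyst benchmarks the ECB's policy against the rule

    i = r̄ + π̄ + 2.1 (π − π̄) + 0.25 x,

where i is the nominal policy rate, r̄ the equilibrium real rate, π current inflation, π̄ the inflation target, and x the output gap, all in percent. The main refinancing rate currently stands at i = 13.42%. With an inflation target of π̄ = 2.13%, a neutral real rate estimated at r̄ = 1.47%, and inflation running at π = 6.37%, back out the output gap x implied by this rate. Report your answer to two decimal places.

3.66%

0.25 x = 13.42 − 1.47 − 2.13 − 2.1 × (6.37 − 2.13) = 0.916
x = 0.916 / 0.25 = 3.66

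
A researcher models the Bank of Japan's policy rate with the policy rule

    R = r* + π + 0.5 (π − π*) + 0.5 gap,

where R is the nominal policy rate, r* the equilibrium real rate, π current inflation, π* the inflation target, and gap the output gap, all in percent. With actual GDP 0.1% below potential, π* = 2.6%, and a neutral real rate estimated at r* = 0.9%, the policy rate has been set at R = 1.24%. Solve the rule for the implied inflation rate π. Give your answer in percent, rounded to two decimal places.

Output 0.1% below potential → gap = -0.1.
Collecting π: R = r* + (1 + 0.5) π − 0.5 π* + 0.5 gap
1.5 π = 1.24 − 0.9 + 0.5 × 2.6 − 0.5 × (-0.1) = 1.69
π = 1.69 / 1.5 = 1.13

1.13%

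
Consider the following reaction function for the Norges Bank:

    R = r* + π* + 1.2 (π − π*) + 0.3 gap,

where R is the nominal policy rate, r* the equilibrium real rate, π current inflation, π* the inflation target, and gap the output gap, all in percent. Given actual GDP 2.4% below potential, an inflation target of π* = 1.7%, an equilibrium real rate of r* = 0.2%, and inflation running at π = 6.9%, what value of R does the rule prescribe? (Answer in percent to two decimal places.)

7.42%

Output 2.4% below potential → gap = -2.4.
R = 0.2 + 1.7 + 1.2 × (6.9 − 1.7) + 0.3 × (-2.4)
   = 0.2 + 1.7 + 6.24 − 0.72 = 7.42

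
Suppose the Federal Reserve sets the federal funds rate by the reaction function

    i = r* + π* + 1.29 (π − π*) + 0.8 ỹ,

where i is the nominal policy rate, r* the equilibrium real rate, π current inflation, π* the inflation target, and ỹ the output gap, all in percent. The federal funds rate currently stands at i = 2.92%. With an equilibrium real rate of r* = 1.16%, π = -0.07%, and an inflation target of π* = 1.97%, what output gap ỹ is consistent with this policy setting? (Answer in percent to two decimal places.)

3.03%

0.8 ỹ = 2.92 − 1.16 − 1.97 − 1.29 × ((-0.07) − 1.97) = 2.4216
ỹ = 2.4216 / 0.8 = 3.03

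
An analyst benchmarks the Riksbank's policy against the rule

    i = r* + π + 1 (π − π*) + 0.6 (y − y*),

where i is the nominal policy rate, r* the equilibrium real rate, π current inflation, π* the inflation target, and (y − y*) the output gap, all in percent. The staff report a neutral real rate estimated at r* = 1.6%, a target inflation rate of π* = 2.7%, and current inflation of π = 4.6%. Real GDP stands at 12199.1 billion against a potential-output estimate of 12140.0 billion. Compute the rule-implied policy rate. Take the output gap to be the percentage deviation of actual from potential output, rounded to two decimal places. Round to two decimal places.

Output gap = 100 × (12199.1 − 12140.0) / 12140.0 = 0.49%.
i = 1.60 + 4.60 + 1 × (4.60 − 2.70) + 0.6 × 0.49
   = 1.60 + 4.6 + 1.9 + 0.294 = 8.39

8.39%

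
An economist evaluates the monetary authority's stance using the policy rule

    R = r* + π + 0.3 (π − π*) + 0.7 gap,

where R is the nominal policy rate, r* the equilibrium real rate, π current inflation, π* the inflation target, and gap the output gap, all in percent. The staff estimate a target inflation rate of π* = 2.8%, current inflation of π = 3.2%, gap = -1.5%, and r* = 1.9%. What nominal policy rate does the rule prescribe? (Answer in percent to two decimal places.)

4.17%

R = 1.9 + 3.2 + 0.3 × (3.2 − 2.8) + 0.7 × (-1.5)
   = 1.9 + 3.2 + 0.12 − 1.05 = 4.17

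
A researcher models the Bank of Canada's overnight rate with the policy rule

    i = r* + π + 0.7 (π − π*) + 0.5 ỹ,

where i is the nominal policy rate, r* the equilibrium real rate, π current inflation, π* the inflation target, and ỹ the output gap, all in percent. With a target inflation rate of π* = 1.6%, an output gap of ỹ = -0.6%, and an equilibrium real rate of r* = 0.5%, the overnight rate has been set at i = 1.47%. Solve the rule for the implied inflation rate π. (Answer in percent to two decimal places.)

Collecting π: i = r* + (1 + 0.7) π − 0.7 π* + 0.5 ỹ
1.7 π = 1.47 − 0.5 + 0.7 × 1.6 − 0.5 × (-0.6) = 2.39
π = 2.39 / 1.7 = 1.41

1.41%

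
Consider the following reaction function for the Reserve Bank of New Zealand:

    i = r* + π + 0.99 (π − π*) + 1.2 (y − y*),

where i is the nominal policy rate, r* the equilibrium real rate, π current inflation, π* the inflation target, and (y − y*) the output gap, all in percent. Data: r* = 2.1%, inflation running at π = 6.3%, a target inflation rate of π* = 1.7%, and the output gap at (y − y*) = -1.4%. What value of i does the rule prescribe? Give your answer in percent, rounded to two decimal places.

i = 2.1 + 6.3 + 0.99 × (6.3 − 1.7) + 1.2 × (-1.4)
   = 2.1 + 6.3 + 4.554 − 1.68 = 11.27

11.27%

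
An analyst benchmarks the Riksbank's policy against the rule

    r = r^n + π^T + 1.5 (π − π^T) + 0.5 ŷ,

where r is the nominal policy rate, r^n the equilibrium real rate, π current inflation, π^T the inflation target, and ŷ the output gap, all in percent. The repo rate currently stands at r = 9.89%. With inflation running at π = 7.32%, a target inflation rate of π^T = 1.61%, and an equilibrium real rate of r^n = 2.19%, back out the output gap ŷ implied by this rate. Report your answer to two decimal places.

-4.95%

0.5 ŷ = 9.89 − 2.19 − 1.61 − 1.5 × (7.32 − 1.61) = -2.475
ŷ = -2.475 / 0.5 = -4.95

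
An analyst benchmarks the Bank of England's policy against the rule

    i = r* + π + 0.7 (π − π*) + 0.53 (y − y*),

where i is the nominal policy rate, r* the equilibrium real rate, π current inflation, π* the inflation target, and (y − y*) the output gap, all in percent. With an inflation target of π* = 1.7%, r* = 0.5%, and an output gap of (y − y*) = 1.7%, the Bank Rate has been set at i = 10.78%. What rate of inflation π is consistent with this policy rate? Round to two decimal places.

6.22%

Collecting π: i = r* + (1 + 0.7) π − 0.7 π* + 0.53 (y − y*)
1.7 π = 10.78 − 0.5 + 0.7 × 1.7 − 0.53 × 1.7 = 10.569
π = 10.569 / 1.7 = 6.22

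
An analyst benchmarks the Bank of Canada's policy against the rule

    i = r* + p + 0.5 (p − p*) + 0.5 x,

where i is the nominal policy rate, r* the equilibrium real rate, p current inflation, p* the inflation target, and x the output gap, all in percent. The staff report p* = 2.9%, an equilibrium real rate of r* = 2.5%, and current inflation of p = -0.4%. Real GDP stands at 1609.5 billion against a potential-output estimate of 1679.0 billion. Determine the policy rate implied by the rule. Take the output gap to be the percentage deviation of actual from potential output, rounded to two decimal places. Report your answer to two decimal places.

-1.62%

Output gap = 100 × (1609.5 − 1679.0) / 1679.0 = -4.14%.
i = 2.50 + (-0.40) + 0.5 × (-0.40 − 2.90) + 0.5 × (-4.14)
   = 2.50 − 0.4 − 1.65 − 2.07 = -1.62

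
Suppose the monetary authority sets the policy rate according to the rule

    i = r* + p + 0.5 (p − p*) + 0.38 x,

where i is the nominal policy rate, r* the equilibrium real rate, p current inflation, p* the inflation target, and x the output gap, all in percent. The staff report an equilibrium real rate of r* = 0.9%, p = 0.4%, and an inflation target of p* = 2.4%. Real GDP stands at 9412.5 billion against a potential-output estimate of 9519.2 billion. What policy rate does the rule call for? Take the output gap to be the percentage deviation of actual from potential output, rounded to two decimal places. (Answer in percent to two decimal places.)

Output gap = 100 × (9412.5 − 9519.2) / 9519.2 = -1.12%.
i = 0.90 + 0.40 + 0.5 × (0.40 − 2.40) + 0.38 × (-1.12)
   = 0.90 + 0.4 − 1 − 0.4256 = -0.13

-0.13%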